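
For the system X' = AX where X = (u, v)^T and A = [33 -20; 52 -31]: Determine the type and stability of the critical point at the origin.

unstable spiral

A = [[33,-20],[52,-31]]; det(A-λI) = λ^2 - 2λ + 17.
λ = 1 ± 4i: positive real part.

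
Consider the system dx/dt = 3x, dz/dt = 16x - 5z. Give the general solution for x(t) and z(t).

Coefficient matrix A = [[3, 0], [16, -5]].
Characteristic polynomial det(A - λI) = λ^2 + 2λ - 15 = 0.
Eigenvalues λ = 3, -5.
For λ=3: (A-λI) row 2 is [16, -8], so an eigenvector is (-1, -2).
For λ=-5: (A-λI) row 1 is [8, 0], so an eigenvector is (0, -1).
General solution: C_1e^(3t)(-1,-2) + C_2e^(-5t)(0,-1).

x(t) = -C_1e^(3t), z(t) = -2C_1e^(3t) - C_2e^(-5t)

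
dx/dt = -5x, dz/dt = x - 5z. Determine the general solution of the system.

Coefficient matrix A = [[-5, 0], [1, -5]].
Characteristic polynomial det(A - λI) = λ^2 + 10λ + 25 = 0.
Single eigenvalue λ = -5 with algebraic multiplicity 2.
Eigenvector v = (0,-1); generalized eigenvector w with (A-λI)w=v is (-1,-2).
General solution: e^(-5t)[C_1·v + C_2·(t·v + w)].

x(t) = -C_2e^(-5t), z(t) = -C_1e^(-5t) - C_2te^(-5t) - 2C_2e^(-5t)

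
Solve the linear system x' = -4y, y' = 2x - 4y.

Coefficient matrix A = [[0, -4], [2, -4]].
Characteristic polynomial det(A - λI) = λ^2 + 4λ + 8 = 0.
Eigenvalues λ = -2 ± 2i (complex conjugate pair).
For λ=-2+2i: an eigenvector is (1,1) - i(-1,0) = (1 + i, 1).
A real fundamental pair from Re and Im of e^((-2+2i)t)v: X_1 = e^(-2t)(cos(2t)·(1,1) + sin(2t)·(-1,0)), X_2 = e^(-2t)(sin(2t)·(1,1) - cos(2t)·(-1,0)).
General solution: c_1X_1 + c_2X_2.

x(t) = -c_1e^(-2t)sin(2t) + c_1e^(-2t)cos(2t) + c_2e^(-2t)sin(2t) + c_2e^(-2t)cos(2t), y(t) = c_1e^(-2t)cos(2t) + c_2e^(-2t)sin(2t)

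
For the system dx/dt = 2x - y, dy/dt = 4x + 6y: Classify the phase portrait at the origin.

A = [[2,-1],[4,6]]; det(A-λI) = λ^2 - 8λ + 16.
repeated λ = 4 with a single eigenvector.

unstable improper node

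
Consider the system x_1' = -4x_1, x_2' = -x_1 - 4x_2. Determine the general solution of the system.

x_1(t) = K_2e^(-4t), x_2(t) = -K_1e^(-4t) - K_2te^(-4t) - K_2e^(-4t)

Coefficient matrix A = [[-4, 0], [-1, -4]].
Characteristic polynomial det(A - λI) = λ^2 + 8λ + 16 = 0.
Single eigenvalue λ = -4 with algebraic multiplicity 2.
Eigenvector v = (0,-1); generalized eigenvector w with (A-λI)w=v is (1,-1).
General solution: e^(-4t)[K_1·v + K_2·(t·v + w)].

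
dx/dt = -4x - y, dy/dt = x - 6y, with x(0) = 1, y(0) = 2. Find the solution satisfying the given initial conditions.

x(t) = -te^(-5t) + e^(-5t), y(t) = -te^(-5t) + 2e^(-5t)

Coefficient matrix A = [[-4, -1], [1, -6]].
Characteristic polynomial det(A - λI) = λ^2 + 10λ + 25 = 0.
Single eigenvalue λ = -5 with algebraic multiplicity 2.
Eigenvector v = (1,1); generalized eigenvector w with (A-λI)w=v is (3,2).
General solution: e^(-5t)[c_1·v + c_2·(t·v + w)].
Applying x(0)=1, y(0)=2 gives c_1=4, c_2=-1.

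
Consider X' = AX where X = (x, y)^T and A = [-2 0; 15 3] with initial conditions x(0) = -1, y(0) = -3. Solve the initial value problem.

Coefficient matrix A = [[-2, 0], [15, 3]].
Characteristic polynomial det(A - λI) = λ^2 - λ - 6 = 0.
Eigenvalues λ = 3, -2.
For λ=3: (A-λI) row 1 is [-5, 0], so an eigenvector is (0, -1).
For λ=-2: (A-λI) row 2 is [15, 5], so an eigenvector is (1, -3).
General solution: c_1e^(3t)(0,-1) + c_2e^(-2t)(1,-3).
Applying x(0)=-1, y(0)=-3 gives c_1=6, c_2=-1.

x(t) = -e^(-2t), y(t) = -6e^(3t) + 3e^(-2t)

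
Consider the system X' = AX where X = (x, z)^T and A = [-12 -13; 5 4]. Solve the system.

Coefficient matrix A = [[-12, -13], [5, 4]].
Characteristic polynomial det(A - λI) = λ^2 + 8λ + 17 = 0.
Eigenvalues λ = -4 ± i (complex conjugate pair).
For λ=-4+i: an eigenvector is (-3,2) - i(-2,1) = (-3 + 2i, 2 - i).
A real fundamental pair from Re and Im of e^((-4+i)t)v: X_1 = e^(-4t)(cos(t)·(-3,2) + sin(t)·(-2,1)), X_2 = e^(-4t)(sin(t)·(-3,2) - cos(t)·(-2,1)).
General solution: c_1X_1 + c_2X_2.

x(t) = -2c_1e^(-4t)sin(t) - 3c_1e^(-4t)cos(t) - 3c_2e^(-4t)sin(t) + 2c_2e^(-4t)cos(t), z(t) = c_1e^(-4t)sin(t) + 2c_1e^(-4t)cos(t) + 2c_2e^(-4t)sin(t) - c_2e^(-4t)cos(t)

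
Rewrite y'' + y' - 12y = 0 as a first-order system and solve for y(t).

y(t) = C_1e^(3t) + C_2e^(-4t)

Let x_1 = y, x_2 = y'. Then x_1' = x_2 and x_2' = 12x_1 - x_2.
A = [[0,1],[12,-1]]; det(A-λI) = λ^2 + λ - 12.
Eigenvalues λ = 3, -4 with eigenvectors (1,3), (1,-4).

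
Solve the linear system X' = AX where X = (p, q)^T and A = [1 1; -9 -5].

Coefficient matrix A = [[1, 1], [-9, -5]].
Characteristic polynomial det(A - λI) = λ^2 + 4λ + 4 = 0.
Single eigenvalue λ = -2 with algebraic multiplicity 2.
Eigenvector v = (-1,3); generalized eigenvector w with (A-λI)w=v is (0,-1).
General solution: e^(-2t)[C_1·v + C_2·(t·v + w)].

p(t) = -C_1e^(-2t) - C_2te^(-2t), q(t) = 3C_1e^(-2t) + 3C_2te^(-2t) - C_2e^(-2t)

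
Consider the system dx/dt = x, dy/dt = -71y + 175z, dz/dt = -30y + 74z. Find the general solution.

Coefficient matrix A = [[1, 0, 0], [0, -71, 175], [0, -30, 74]].
det(A - λI) = 0 gives eigenvalues λ = 1, -1, 4.
For λ=1: eigenvector (1,0,0).
For λ=-1: eigenvector (0,5,2).
For λ=4: eigenvector (0,7,3).
General solution: C_1e^(t)(1,0,0) + C_2e^(-t)(0,5,2) + C_3e^(4t)(0,7,3).

x(t) = C_1e^(t), y(t) = 5C_2e^(-t) + 7C_3e^(4t), z(t) = 2C_2e^(-t) + 3C_3e^(4t)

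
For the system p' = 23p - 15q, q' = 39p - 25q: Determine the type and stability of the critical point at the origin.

A = [[23,-15],[39,-25]]; det(A-λI) = λ^2 + 2λ + 10.
λ = -1 ± 3i: negative real part.

stable spiral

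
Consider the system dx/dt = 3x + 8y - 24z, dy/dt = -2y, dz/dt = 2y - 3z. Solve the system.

Coefficient matrix A = [[3, 8, -24], [0, -2, 0], [0, 2, -3]].
det(A - λI) = 0 gives eigenvalues λ = 3, -2, -3.
For λ=3: eigenvector (1,0,0).
For λ=-2: eigenvector (8,1,2).
For λ=-3: eigenvector (4,0,1).
General solution: C_1e^(3t)(1,0,0) + C_2e^(-2t)(8,1,2) + C_3e^(-3t)(4,0,1).

x(t) = C_1e^(3t) + 8C_2e^(-2t) + 4C_3e^(-3t), y(t) = C_2e^(-2t), z(t) = 2C_2e^(-2t) + C_3e^(-3t)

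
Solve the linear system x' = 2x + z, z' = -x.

x(t) = c_1e^(t) + c_2te^(t) - 2c_2e^(t), z(t) = -c_1e^(t) - c_2te^(t) + 3c_2e^(t)

Coefficient matrix A = [[2, 1], [-1, 0]].
Characteristic polynomial det(A - λI) = λ^2 - 2λ + 1 = 0.
Single eigenvalue λ = 1 with algebraic multiplicity 2.
Eigenvector v = (1,-1); generalized eigenvector w with (A-λI)w=v is (-2,3).
General solution: e^(t)[c_1·v + c_2·(t·v + w)].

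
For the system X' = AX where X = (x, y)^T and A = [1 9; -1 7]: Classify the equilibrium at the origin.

A = [[1,9],[-1,7]]; det(A-λI) = λ^2 - 8λ + 16.
repeated λ = 4 with a single eigenvector.

unstable improper node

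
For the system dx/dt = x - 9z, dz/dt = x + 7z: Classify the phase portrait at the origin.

A = [[1,-9],[1,7]]; det(A-λI) = λ^2 - 8λ + 16.
repeated λ = 4 with a single eigenvector.

unstable improper node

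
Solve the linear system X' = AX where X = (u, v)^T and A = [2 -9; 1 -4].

Coefficient matrix A = [[2, -9], [1, -4]].
Characteristic polynomial det(A - λI) = λ^2 + 2λ + 1 = 0.
Single eigenvalue λ = -1 with algebraic multiplicity 2.
Eigenvector v = (3,1); generalized eigenvector w with (A-λI)w=v is (1,0).
General solution: e^(-t)[c_1·v + c_2·(t·v + w)].

u(t) = 3c_1e^(-t) + 3c_2te^(-t) + c_2e^(-t), v(t) = c_1e^(-t) + c_2te^(-t)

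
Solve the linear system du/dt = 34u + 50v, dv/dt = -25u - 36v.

u(t) = -c_1e^(-t)sin(5t) - 3c_1e^(-t)cos(5t) - 3c_2e^(-t)sin(5t) + c_2e^(-t)cos(5t), v(t) = c_1e^(-t)sin(5t) + 2c_1e^(-t)cos(5t) + 2c_2e^(-t)sin(5t) - c_2e^(-t)cos(5t)

Coefficient matrix A = [[34, 50], [-25, -36]].
Characteristic polynomial det(A - λI) = λ^2 + 2λ + 26 = 0.
Eigenvalues λ = -1 ± 5i (complex conjugate pair).
For λ=-1+5i: an eigenvector is (-3,2) - i(-1,1) = (-3 + i, 2 - i).
A real fundamental pair from Re and Im of e^((-1+5i)t)v: X_1 = e^(-t)(cos(5t)·(-3,2) + sin(5t)·(-1,1)), X_2 = e^(-t)(sin(5t)·(-3,2) - cos(5t)·(-1,1)).
General solution: c_1X_1 + c_2X_2.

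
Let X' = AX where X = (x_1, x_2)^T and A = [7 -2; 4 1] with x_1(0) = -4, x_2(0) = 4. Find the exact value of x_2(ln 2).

A = [[7,-2],[4,1]]; eigenvalues λ = 3, 5.
Eigenvectors: (-1,-2) for λ=3, (1,1) for λ=5.
From the initial condition, c_1 = -8, c_2 = -12.
x_2(ln 2) = (-8)(2^3)(-2) + (-12)(2^5)(1) = -256.

-256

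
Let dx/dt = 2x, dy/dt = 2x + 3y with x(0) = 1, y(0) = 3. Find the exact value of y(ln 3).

A = [[2,0],[2,3]]; eigenvalues λ = 2, 3.
Eigenvectors: (1,-2) for λ=2, (0,-1) for λ=3.
From the initial condition, c_1 = 1, c_2 = -5.
y(ln 3) = (1)(3^2)(-2) + (-5)(3^3)(-1) = 117.

117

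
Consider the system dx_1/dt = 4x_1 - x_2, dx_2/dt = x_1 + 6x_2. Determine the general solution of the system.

Coefficient matrix A = [[4, -1], [1, 6]].
Characteristic polynomial det(A - λI) = λ^2 - 10λ + 25 = 0.
Single eigenvalue λ = 5 with algebraic multiplicity 2.
Eigenvector v = (-1,1); generalized eigenvector w with (A-λI)w=v is (2,-1).
General solution: e^(5t)[K_1·v + K_2·(t·v + w)].

x_1(t) = -K_1e^(5t) - K_2te^(5t) + 2K_2e^(5t), x_2(t) = K_1e^(5t) + K_2te^(5t) - K_2e^(5t)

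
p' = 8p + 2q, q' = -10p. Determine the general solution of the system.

p(t) = C_1e^(4t)cos(2t) + C_2e^(4t)sin(2t), q(t) = -C_1e^(4t)sin(2t) - 2C_1e^(4t)cos(2t) - 2C_2e^(4t)sin(2t) + C_2e^(4t)cos(2t)

Coefficient matrix A = [[8, 2], [-10, 0]].
Characteristic polynomial det(A - λI) = λ^2 - 8λ + 20 = 0.
Eigenvalues λ = 4 ± 2i (complex conjugate pair).
For λ=4+2i: an eigenvector is (1,-2) - i(0,-1) = (1, -2 + i).
A real fundamental pair from Re and Im of e^((4+2i)t)v: X_1 = e^(4t)(cos(2t)·(1,-2) + sin(2t)·(0,-1)), X_2 = e^(4t)(sin(2t)·(1,-2) - cos(2t)·(0,-1)).
General solution: C_1X_1 + C_2X_2.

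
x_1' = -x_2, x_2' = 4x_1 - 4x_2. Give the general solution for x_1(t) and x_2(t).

Coefficient matrix A = [[0, -1], [4, -4]].
Characteristic polynomial det(A - λI) = λ^2 + 4λ + 4 = 0.
Single eigenvalue λ = -2 with algebraic multiplicity 2.
Eigenvector v = (-1,-2); generalized eigenvector w with (A-λI)w=v is (-1,-1).
General solution: e^(-2t)[c_1·v + c_2·(t·v + w)].

x_1(t) = -c_1e^(-2t) - c_2te^(-2t) - c_2e^(-2t), x_2(t) = -2c_1e^(-2t) - 2c_2te^(-2t) - c_2e^(-2t)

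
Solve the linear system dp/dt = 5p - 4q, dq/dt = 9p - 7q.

Coefficient matrix A = [[5, -4], [9, -7]].
Characteristic polynomial det(A - λI) = λ^2 + 2λ + 1 = 0.
Single eigenvalue λ = -1 with algebraic multiplicity 2.
Eigenvector v = (2,3); generalized eigenvector w with (A-λI)w=v is (-1,-2).
General solution: e^(-t)[C_1·v + C_2·(t·v + w)].

p(t) = 2C_1e^(-t) + 2C_2te^(-t) - C_2e^(-t), q(t) = 3C_1e^(-t) + 3C_2te^(-t) - 2C_2e^(-t)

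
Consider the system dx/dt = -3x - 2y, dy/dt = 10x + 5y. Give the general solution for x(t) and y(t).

x(t) = K_1e^(t)cos(2t) + K_2e^(t)sin(2t), y(t) = K_1e^(t)sin(2t) - 2K_1e^(t)cos(2t) - 2K_2e^(t)sin(2t) - K_2e^(t)cos(2t)

Coefficient matrix A = [[-3, -2], [10, 5]].
Characteristic polynomial det(A - λI) = λ^2 - 2λ + 5 = 0.
Eigenvalues λ = 1 ± 2i (complex conjugate pair).
For λ=1+2i: an eigenvector is (1,-2) - i(0,1) = (1, -2 - i).
A real fundamental pair from Re and Im of e^((1+2i)t)v: X_1 = e^(t)(cos(2t)·(1,-2) + sin(2t)·(0,1)), X_2 = e^(t)(sin(2t)·(1,-2) - cos(2t)·(0,1)).
General solution: K_1X_1 + K_2X_2.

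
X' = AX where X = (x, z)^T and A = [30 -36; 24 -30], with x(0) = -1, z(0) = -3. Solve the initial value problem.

Coefficient matrix A = [[30, -36], [24, -30]].
Characteristic polynomial det(A - λI) = λ^2 - 36 = 0.
Eigenvalues λ = -6, 6.
For λ=-6: (A-λI) row 1 is [36, -36], so an eigenvector is (-1, -1).
For λ=6: (A-λI) row 1 is [24, -36], so an eigenvector is (-3, -2).
General solution: K_1e^(-6t)(-1,-1) + K_2e^(6t)(-3,-2).
Applying x(0)=-1, z(0)=-3 gives K_1=7, K_2=-2.

x(t) = 6e^(6t) - 7e^(-6t), z(t) = 4e^(6t) - 7e^(-6t)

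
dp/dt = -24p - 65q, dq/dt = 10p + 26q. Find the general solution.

Coefficient matrix A = [[-24, -65], [10, 26]].
Characteristic polynomial det(A - λI) = λ^2 - 2λ + 26 = 0.
Eigenvalues λ = 1 ± 5i (complex conjugate pair).
For λ=1+5i: an eigenvector is (-2,1) - i(-3,1) = (-2 + 3i, 1 - i).
A real fundamental pair from Re and Im of e^((1+5i)t)v: X_1 = e^(t)(cos(5t)·(-2,1) + sin(5t)·(-3,1)), X_2 = e^(t)(sin(5t)·(-2,1) - cos(5t)·(-3,1)).
General solution: K_1X_1 + K_2X_2.

p(t) = -3K_1e^(t)sin(5t) - 2K_1e^(t)cos(5t) - 2K_2e^(t)sin(5t) + 3K_2e^(t)cos(5t), q(t) = K_1e^(t)sin(5t) + K_1e^(t)cos(5t) + K_2e^(t)sin(5t) - K_2e^(t)cos(5t)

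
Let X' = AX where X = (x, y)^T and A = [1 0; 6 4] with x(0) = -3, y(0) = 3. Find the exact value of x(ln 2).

A = [[1,0],[6,4]]; eigenvalues λ = 1, 4.
Eigenvectors: (-1,2) for λ=1, (0,-1) for λ=4.
From the initial condition, c_1 = 3, c_2 = 3.
x(ln 2) = (3)(2^1)(-1) + (3)(2^4)(0) = -6.

-6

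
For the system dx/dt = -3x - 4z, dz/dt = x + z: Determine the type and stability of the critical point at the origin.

stable improper node

A = [[-3,-4],[1,1]]; det(A-λI) = λ^2 + 2λ + 1.
repeated λ = -1 with a single eigenvector.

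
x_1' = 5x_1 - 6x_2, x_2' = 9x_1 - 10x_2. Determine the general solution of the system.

x_1(t) = -2c_1e^(-4t) + c_2e^(-t), x_2(t) = -3c_1e^(-4t) + c_2e^(-t)

Coefficient matrix A = [[5, -6], [9, -10]].
Characteristic polynomial det(A - λI) = λ^2 + 5λ + 4 = 0.
Eigenvalues λ = -4, -1.
For λ=-4: (A-λI) row 1 is [9, -6], so an eigenvector is (-2, -3).
For λ=-1: (A-λI) row 1 is [6, -6], so an eigenvector is (1, 1).
General solution: c_1e^(-4t)(-2,-3) + c_2e^(-t)(1,1).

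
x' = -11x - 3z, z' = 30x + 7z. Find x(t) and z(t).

Coefficient matrix A = [[-11, -3], [30, 7]].
Characteristic polynomial det(A - λI) = λ^2 + 4λ + 13 = 0.
Eigenvalues λ = -2 ± 3i (complex conjugate pair).
For λ=-2+3i: an eigenvector is (0,1) - i(-1,3) = (0 + i, 1 - 3i).
A real fundamental pair from Re and Im of e^((-2+3i)t)v: X_1 = e^(-2t)(cos(3t)·(0,1) + sin(3t)·(-1,3)), X_2 = e^(-2t)(sin(3t)·(0,1) - cos(3t)·(-1,3)).
General solution: c_1X_1 + c_2X_2.

x(t) = -c_1e^(-2t)sin(3t) + c_2e^(-2t)cos(3t), z(t) = 3c_1e^(-2t)sin(3t) + c_1e^(-2t)cos(3t) + c_2e^(-2t)sin(3t) - 3c_2e^(-2t)cos(3t)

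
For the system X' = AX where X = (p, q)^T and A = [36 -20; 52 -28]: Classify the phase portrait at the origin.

A = [[36,-20],[52,-28]]; det(A-λI) = λ^2 - 8λ + 32.
λ = 4 ± 4i: positive real part.

unstable spiral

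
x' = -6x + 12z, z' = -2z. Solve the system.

Coefficient matrix A = [[-6, 12], [0, -2]].
Characteristic polynomial det(A - λI) = λ^2 + 8λ + 12 = 0.
Eigenvalues λ = -6, -2.
For λ=-6: (A-λI) row 1 is [0, 12], so an eigenvector is (1, 0).
For λ=-2: (A-λI) row 1 is [-4, 12], so an eigenvector is (3, 1).
General solution: c_1e^(-6t)(1,0) + c_2e^(-2t)(3,1).

x(t) = c_1e^(-6t) + 3c_2e^(-2t), z(t) = c_2e^(-2t)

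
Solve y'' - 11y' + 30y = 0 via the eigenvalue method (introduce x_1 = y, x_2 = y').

y(t) = C_1e^(6t) + C_2e^(5t)

Let x_1 = y, x_2 = y'. Then x_1' = x_2 and x_2' = -30x_1 + 11x_2.
A = [[0,1],[-30,11]]; det(A-λI) = λ^2 - 11λ + 30.
Eigenvalues λ = 6, 5 with eigenvectors (1,6), (1,5).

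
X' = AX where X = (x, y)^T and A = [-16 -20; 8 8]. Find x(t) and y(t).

x(t) = C_1e^(-4t)sin(4t) - 2C_1e^(-4t)cos(4t) - 2C_2e^(-4t)sin(4t) - C_2e^(-4t)cos(4t), y(t) = -C_1e^(-4t)sin(4t) + C_1e^(-4t)cos(4t) + C_2e^(-4t)sin(4t) + C_2e^(-4t)cos(4t)

Coefficient matrix A = [[-16, -20], [8, 8]].
Characteristic polynomial det(A - λI) = λ^2 + 8λ + 32 = 0.
Eigenvalues λ = -4 ± 4i (complex conjugate pair).
For λ=-4+4i: an eigenvector is (-2,1) - i(1,-1) = (-2 - i, 1 + i).
A real fundamental pair from Re and Im of e^((-4+4i)t)v: X_1 = e^(-4t)(cos(4t)·(-2,1) + sin(4t)·(1,-1)), X_2 = e^(-4t)(sin(4t)·(-2,1) - cos(4t)·(1,-1)).
General solution: C_1X_1 + C_2X_2.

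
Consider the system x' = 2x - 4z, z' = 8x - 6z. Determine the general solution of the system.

x(t) = -C_1e^(-2t)sin(4t) + C_2e^(-2t)cos(4t), z(t) = -C_1e^(-2t)sin(4t) + C_1e^(-2t)cos(4t) + C_2e^(-2t)sin(4t) + C_2e^(-2t)cos(4t)

Coefficient matrix A = [[2, -4], [8, -6]].
Characteristic polynomial det(A - λI) = λ^2 + 4λ + 20 = 0.
Eigenvalues λ = -2 ± 4i (complex conjugate pair).
For λ=-2+4i: an eigenvector is (0,1) - i(-1,-1) = (0 + i, 1 + i).
A real fundamental pair from Re and Im of e^((-2+4i)t)v: X_1 = e^(-2t)(cos(4t)·(0,1) + sin(4t)·(-1,-1)), X_2 = e^(-2t)(sin(4t)·(0,1) - cos(4t)·(-1,-1)).
General solution: C_1X_1 + C_2X_2.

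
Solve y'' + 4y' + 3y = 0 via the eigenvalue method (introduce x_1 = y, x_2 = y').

y(t) = c_1e^(-t) + c_2e^(-3t)

Let x_1 = y, x_2 = y'. Then x_1' = x_2 and x_2' = -3x_1 - 4x_2.
A = [[0,1],[-3,-4]]; det(A-λI) = λ^2 + 4λ + 3.
Eigenvalues λ = -1, -3 with eigenvectors (1,-1), (1,-3).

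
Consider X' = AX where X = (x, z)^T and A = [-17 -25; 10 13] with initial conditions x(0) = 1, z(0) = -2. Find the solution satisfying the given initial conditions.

Coefficient matrix A = [[-17, -25], [10, 13]].
Characteristic polynomial det(A - λI) = λ^2 + 4λ + 29 = 0.
Eigenvalues λ = -2 ± 5i (complex conjugate pair).
For λ=-2+5i: an eigenvector is (-1,1) - i(-2,1) = (-1 + 2i, 1 - i).
A real fundamental pair from Re and Im of e^((-2+5i)t)v: X_1 = e^(-2t)(cos(5t)·(-1,1) + sin(5t)·(-2,1)), X_2 = e^(-2t)(sin(5t)·(-1,1) - cos(5t)·(-2,1)).
General solution: K_1X_1 + K_2X_2.
Applying x(0)=1, z(0)=-2 gives K_1=-3, K_2=-1.

x(t) = 7e^(-2t)sin(5t) + e^(-2t)cos(5t), z(t) = -4e^(-2t)sin(5t) - 2e^(-2t)cos(5t)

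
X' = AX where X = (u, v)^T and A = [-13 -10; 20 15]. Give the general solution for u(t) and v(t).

u(t) = C_1e^(t)sin(2t) + 2C_1e^(t)cos(2t) + 2C_2e^(t)sin(2t) - C_2e^(t)cos(2t), v(t) = -C_1e^(t)sin(2t) - 3C_1e^(t)cos(2t) - 3C_2e^(t)sin(2t) + C_2e^(t)cos(2t)

Coefficient matrix A = [[-13, -10], [20, 15]].
Characteristic polynomial det(A - λI) = λ^2 - 2λ + 5 = 0.
Eigenvalues λ = 1 ± 2i (complex conjugate pair).
For λ=1+2i: an eigenvector is (2,-3) - i(1,-1) = (2 - i, -3 + i).
A real fundamental pair from Re and Im of e^((1+2i)t)v: X_1 = e^(t)(cos(2t)·(2,-3) + sin(2t)·(1,-1)), X_2 = e^(t)(sin(2t)·(2,-3) - cos(2t)·(1,-1)).
General solution: C_1X_1 + C_2X_2.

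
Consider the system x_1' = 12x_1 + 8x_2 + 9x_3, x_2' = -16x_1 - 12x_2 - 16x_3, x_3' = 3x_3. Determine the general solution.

Coefficient matrix A = [[12, 8, 9], [-16, -12, -16], [0, 0, 3]].
det(A - λI) = 0 gives eigenvalues λ = 4, 3, -4.
For λ=4: eigenvector (1,-1,0).
For λ=3: eigenvector (-1,0,1).
For λ=-4: eigenvector (-1,2,0).
General solution: K_1e^(4t)(1,-1,0) + K_2e^(3t)(-1,0,1) + K_3e^(-4t)(-1,2,0).

x_1(t) = K_1e^(4t) - K_2e^(3t) - K_3e^(-4t), x_2(t) = -K_1e^(4t) + 2K_3e^(-4t), x_3(t) = K_2e^(3t)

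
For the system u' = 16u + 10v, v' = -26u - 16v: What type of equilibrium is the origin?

center

A = [[16,10],[-26,-16]]; det(A-λI) = λ^2 + 4.
λ = 0 ± 2i: zero real part.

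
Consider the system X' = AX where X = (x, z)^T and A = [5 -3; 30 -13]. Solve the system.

Coefficient matrix A = [[5, -3], [30, -13]].
Characteristic polynomial det(A - λI) = λ^2 + 8λ + 25 = 0.
Eigenvalues λ = -4 ± 3i (complex conjugate pair).
For λ=-4+3i: an eigenvector is (0,1) - i(-1,-3) = (0 + i, 1 + 3i).
A real fundamental pair from Re and Im of e^((-4+3i)t)v: X_1 = e^(-4t)(cos(3t)·(0,1) + sin(3t)·(-1,-3)), X_2 = e^(-4t)(sin(3t)·(0,1) - cos(3t)·(-1,-3)).
General solution: c_1X_1 + c_2X_2.

x(t) = -c_1e^(-4t)sin(3t) + c_2e^(-4t)cos(3t), z(t) = -3c_1e^(-4t)sin(3t) + c_1e^(-4t)cos(3t) + c_2e^(-4t)sin(3t) + 3c_2e^(-4t)cos(3t)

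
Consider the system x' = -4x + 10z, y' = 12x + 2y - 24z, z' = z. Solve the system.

x(t) = c_2e^(-4t) + 2c_3e^(t), y(t) = c_1e^(2t) - 2c_2e^(-4t), z(t) = c_3e^(t)

Coefficient matrix A = [[-4, 0, 10], [12, 2, -24], [0, 0, 1]].
det(A - λI) = 0 gives eigenvalues λ = 2, -4, 1.
For λ=2: eigenvector (0,1,0).
For λ=-4: eigenvector (1,-2,0).
For λ=1: eigenvector (2,0,1).
General solution: c_1e^(2t)(0,1,0) + c_2e^(-4t)(1,-2,0) + c_3e^(t)(2,0,1).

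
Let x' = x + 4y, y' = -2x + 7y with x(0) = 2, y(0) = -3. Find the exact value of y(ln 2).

A = [[1,4],[-2,7]]; eigenvalues λ = 3, 5.
Eigenvectors: (2,1) for λ=3, (1,1) for λ=5.
From the initial condition, c_1 = 5, c_2 = -8.
y(ln 2) = (5)(2^3)(1) + (-8)(2^5)(1) = -216.

-216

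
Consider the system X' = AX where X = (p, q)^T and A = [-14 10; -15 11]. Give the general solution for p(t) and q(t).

p(t) = c_1e^(-4t) + 2c_2e^(t), q(t) = c_1e^(-4t) + 3c_2e^(t)

Coefficient matrix A = [[-14, 10], [-15, 11]].
Characteristic polynomial det(A - λI) = λ^2 + 3λ - 4 = 0.
Eigenvalues λ = -4, 1.
For λ=-4: (A-λI) row 1 is [-10, 10], so an eigenvector is (1, 1).
For λ=1: (A-λI) row 1 is [-15, 10], so an eigenvector is (2, 3).
General solution: c_1e^(-4t)(1,1) + c_2e^(t)(2,3).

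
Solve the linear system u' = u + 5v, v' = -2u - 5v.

Coefficient matrix A = [[1, 5], [-2, -5]].
Characteristic polynomial det(A - λI) = λ^2 + 4λ + 5 = 0.
Eigenvalues λ = -2 ± i (complex conjugate pair).
For λ=-2+i: an eigenvector is (1,-1) - i(-2,1) = (1 + 2i, -1 - i).
A real fundamental pair from Re and Im of e^((-2+i)t)v: X_1 = e^(-2t)(cos(t)·(1,-1) + sin(t)·(-2,1)), X_2 = e^(-2t)(sin(t)·(1,-1) - cos(t)·(-2,1)).
General solution: K_1X_1 + K_2X_2.

u(t) = -2K_1e^(-2t)sin(t) + K_1e^(-2t)cos(t) + K_2e^(-2t)sin(t) + 2K_2e^(-2t)cos(t), v(t) = K_1e^(-2t)sin(t) - K_1e^(-2t)cos(t) - K_2e^(-2t)sin(t) - K_2e^(-2t)cos(t)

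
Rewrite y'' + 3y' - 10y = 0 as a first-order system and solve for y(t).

y(t) = c_1e^(2t) + c_2e^(-5t)

Let x_1 = y, x_2 = y'. Then x_1' = x_2 and x_2' = 10x_1 - 3x_2.
A = [[0,1],[10,-3]]; det(A-λI) = λ^2 + 3λ - 10.
Eigenvalues λ = 2, -5 with eigenvectors (1,2), (1,-5).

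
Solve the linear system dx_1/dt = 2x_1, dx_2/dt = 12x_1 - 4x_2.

Coefficient matrix A = [[2, 0], [12, -4]].
Characteristic polynomial det(A - λI) = λ^2 + 2λ - 8 = 0.
Eigenvalues λ = -4, 2.
For λ=-4: (A-λI) row 1 is [6, 0], so an eigenvector is (0, 1).
For λ=2: (A-λI) row 2 is [12, -6], so an eigenvector is (-1, -2).
General solution: K_1e^(-4t)(0,1) + K_2e^(2t)(-1,-2).

x_1(t) = -K_2e^(2t), x_2(t) = K_1e^(-4t) - 2K_2e^(2t)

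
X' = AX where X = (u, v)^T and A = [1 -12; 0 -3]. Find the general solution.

Coefficient matrix A = [[1, -12], [0, -3]].
Characteristic polynomial det(A - λI) = λ^2 + 2λ - 3 = 0.
Eigenvalues λ = 1, -3.
For λ=1: (A-λI) row 1 is [0, -12], so an eigenvector is (-1, 0).
For λ=-3: (A-λI) row 1 is [4, -12], so an eigenvector is (3, 1).
General solution: C_1e^(t)(-1,0) + C_2e^(-3t)(3,1).

u(t) = -C_1e^(t) + 3C_2e^(-3t), v(t) = C_2e^(-3t)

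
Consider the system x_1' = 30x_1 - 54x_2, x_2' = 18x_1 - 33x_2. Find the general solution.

Coefficient matrix A = [[30, -54], [18, -33]].
Characteristic polynomial det(A - λI) = λ^2 + 3λ - 18 = 0.
Eigenvalues λ = 3, -6.
For λ=3: (A-λI) row 1 is [27, -54], so an eigenvector is (2, 1).
For λ=-6: (A-λI) row 1 is [36, -54], so an eigenvector is (3, 2).
General solution: C_1e^(3t)(2,1) + C_2e^(-6t)(3,2).

x_1(t) = 2C_1e^(3t) + 3C_2e^(-6t), x_2(t) = C_1e^(3t) + 2C_2e^(-6t)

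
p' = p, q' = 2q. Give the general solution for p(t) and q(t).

p(t) = -c_2e^(t), q(t) = c_1e^(2t)

Coefficient matrix A = [[1, 0], [0, 2]].
Characteristic polynomial det(A - λI) = λ^2 - 3λ + 2 = 0.
Eigenvalues λ = 2, 1.
For λ=2: (A-λI) row 1 is [-1, 0], so an eigenvector is (0, 1).
For λ=1: (A-λI) row 2 is [0, 1], so an eigenvector is (-1, 0).
General solution: c_1e^(2t)(0,1) + c_2e^(t)(-1,0).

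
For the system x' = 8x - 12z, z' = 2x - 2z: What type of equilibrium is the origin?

A = [[8,-12],[2,-2]]; det(A-λI) = λ^2 - 6λ + 8.
λ = 4, 2: both positive.

unstable node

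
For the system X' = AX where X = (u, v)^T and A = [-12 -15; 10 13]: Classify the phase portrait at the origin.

A = [[-12,-15],[10,13]]; det(A-λI) = λ^2 - λ - 6.
λ = 3, -2: opposite signs.

saddle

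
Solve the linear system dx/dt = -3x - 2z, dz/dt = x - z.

x(t) = -c_1e^(-2t)sin(t) + c_1e^(-2t)cos(t) + c_2e^(-2t)sin(t) + c_2e^(-2t)cos(t), z(t) = c_1e^(-2t)sin(t) - c_2e^(-2t)cos(t)

Coefficient matrix A = [[-3, -2], [1, -1]].
Characteristic polynomial det(A - λI) = λ^2 + 4λ + 5 = 0.
Eigenvalues λ = -2 ± i (complex conjugate pair).
For λ=-2+i: an eigenvector is (1,0) - i(-1,1) = (1 + i, 0 - i).
A real fundamental pair from Re and Im of e^((-2+i)t)v: X_1 = e^(-2t)(cos(t)·(1,0) + sin(t)·(-1,1)), X_2 = e^(-2t)(sin(t)·(1,0) - cos(t)·(-1,1)).
General solution: c_1X_1 + c_2X_2.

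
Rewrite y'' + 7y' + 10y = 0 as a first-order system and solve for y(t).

y(t) = K_1e^(-2t) + K_2e^(-5t)

Let x_1 = y, x_2 = y'. Then x_1' = x_2 and x_2' = -10x_1 - 7x_2.
A = [[0,1],[-10,-7]]; det(A-λI) = λ^2 + 7λ + 10.
Eigenvalues λ = -2, -5 with eigenvectors (1,-2), (1,-5).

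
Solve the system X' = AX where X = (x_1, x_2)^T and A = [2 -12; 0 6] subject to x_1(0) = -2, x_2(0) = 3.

Coefficient matrix A = [[2, -12], [0, 6]].
Characteristic polynomial det(A - λI) = λ^2 - 8λ + 12 = 0.
Eigenvalues λ = 6, 2.
For λ=6: (A-λI) row 1 is [-4, -12], so an eigenvector is (3, -1).
For λ=2: (A-λI) row 1 is [0, -12], so an eigenvector is (-1, 0).
General solution: c_1e^(6t)(3,-1) + c_2e^(2t)(-1,0).
Applying x_1(0)=-2, x_2(0)=3 gives c_1=-3, c_2=-7.

x_1(t) = -9e^(6t) + 7e^(2t), x_2(t) = 3e^(6t)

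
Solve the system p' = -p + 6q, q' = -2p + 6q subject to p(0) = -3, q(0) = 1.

Coefficient matrix A = [[-1, 6], [-2, 6]].
Characteristic polynomial det(A - λI) = λ^2 - 5λ + 6 = 0.
Eigenvalues λ = 2, 3.
For λ=2: (A-λI) row 1 is [-3, 6], so an eigenvector is (2, 1).
For λ=3: (A-λI) row 1 is [-4, 6], so an eigenvector is (3, 2).
General solution: K_1e^(2t)(2,1) + K_2e^(3t)(3,2).
Applying p(0)=-3, q(0)=1 gives K_1=-9, K_2=5.

p(t) = 15e^(3t) - 18e^(2t), q(t) = 10e^(3t) - 9e^(2t)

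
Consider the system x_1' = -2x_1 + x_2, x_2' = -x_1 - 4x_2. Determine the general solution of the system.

x_1(t) = c_1e^(-3t) + c_2te^(-3t) + 3c_2e^(-3t), x_2(t) = -c_1e^(-3t) - c_2te^(-3t) - 2c_2e^(-3t)

Coefficient matrix A = [[-2, 1], [-1, -4]].
Characteristic polynomial det(A - λI) = λ^2 + 6λ + 9 = 0.
Single eigenvalue λ = -3 with algebraic multiplicity 2.
Eigenvector v = (1,-1); generalized eigenvector w with (A-λI)w=v is (3,-2).
General solution: e^(-3t)[c_1·v + c_2·(t·v + w)].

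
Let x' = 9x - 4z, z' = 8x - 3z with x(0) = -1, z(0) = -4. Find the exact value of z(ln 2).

52

A = [[9,-4],[8,-3]]; eigenvalues λ = 5, 1.
Eigenvectors: (-1,-1) for λ=5, (1,2) for λ=1.
From the initial condition, c_1 = -2, c_2 = -3.
z(ln 2) = (-2)(2^5)(-1) + (-3)(2^1)(2) = 52.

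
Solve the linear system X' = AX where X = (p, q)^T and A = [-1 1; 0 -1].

p(t) = c_1e^(-t) + c_2te^(-t) - c_2e^(-t), q(t) = c_2e^(-t)

Coefficient matrix A = [[-1, 1], [0, -1]].
Characteristic polynomial det(A - λI) = λ^2 + 2λ + 1 = 0.
Single eigenvalue λ = -1 with algebraic multiplicity 2.
Eigenvector v = (1,0); generalized eigenvector w with (A-λI)w=v is (-1,1).
General solution: e^(-t)[c_1·v + c_2·(t·v + w)].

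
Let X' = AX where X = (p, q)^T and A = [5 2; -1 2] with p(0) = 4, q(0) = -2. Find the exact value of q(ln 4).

-512

A = [[5,2],[-1,2]]; eigenvalues λ = 4, 3.
Eigenvectors: (-2,1) for λ=4, (-1,1) for λ=3.
From the initial condition, c_1 = -2, c_2 = 0.
q(ln 4) = (-2)(4^4)(1) + (0)(4^3)(1) = -512.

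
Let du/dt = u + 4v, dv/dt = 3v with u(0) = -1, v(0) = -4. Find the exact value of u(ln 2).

-50

A = [[1,4],[0,3]]; eigenvalues λ = 1, 3.
Eigenvectors: (1,0) for λ=1, (-2,-1) for λ=3.
From the initial condition, c_1 = 7, c_2 = 4.
u(ln 2) = (7)(2^1)(1) + (4)(2^3)(-2) = -50.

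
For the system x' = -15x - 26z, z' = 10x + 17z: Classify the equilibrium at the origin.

A = [[-15,-26],[10,17]]; det(A-λI) = λ^2 - 2λ + 5.
λ = 1 ± 2i: positive real part.

unstable spiral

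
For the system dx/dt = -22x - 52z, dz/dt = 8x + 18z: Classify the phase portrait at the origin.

stable spiral

A = [[-22,-52],[8,18]]; det(A-λI) = λ^2 + 4λ + 20.
λ = -2 ± 4i: negative real part.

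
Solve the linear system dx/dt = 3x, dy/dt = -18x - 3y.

Coefficient matrix A = [[3, 0], [-18, -3]].
Characteristic polynomial det(A - λI) = λ^2 - 9 = 0.
Eigenvalues λ = 3, -3.
For λ=3: (A-λI) row 2 is [-18, -6], so an eigenvector is (1, -3).
For λ=-3: (A-λI) row 1 is [6, 0], so an eigenvector is (0, 1).
General solution: c_1e^(3t)(1,-3) + c_2e^(-3t)(0,1).

x(t) = c_1e^(3t), y(t) = -3c_1e^(3t) + c_2e^(-3t)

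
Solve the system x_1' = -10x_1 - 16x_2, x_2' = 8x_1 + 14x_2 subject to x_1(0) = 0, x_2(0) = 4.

Coefficient matrix A = [[-10, -16], [8, 14]].
Characteristic polynomial det(A - λI) = λ^2 - 4λ - 12 = 0.
Eigenvalues λ = 6, -2.
For λ=6: (A-λI) row 1 is [-16, -16], so an eigenvector is (-1, 1).
For λ=-2: (A-λI) row 1 is [-8, -16], so an eigenvector is (2, -1).
General solution: C_1e^(6t)(-1,1) + C_2e^(-2t)(2,-1).
Applying x_1(0)=0, x_2(0)=4 gives C_1=8, C_2=4.

x_1(t) = -8e^(6t) + 8e^(-2t), x_2(t) = 8e^(6t) - 4e^(-2t)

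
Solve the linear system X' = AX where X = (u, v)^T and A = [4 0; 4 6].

u(t) = -C_2e^(4t), v(t) = -C_1e^(6t) + 2C_2e^(4t)

Coefficient matrix A = [[4, 0], [4, 6]].
Characteristic polynomial det(A - λI) = λ^2 - 10λ + 24 = 0.
Eigenvalues λ = 6, 4.
For λ=6: (A-λI) row 1 is [-2, 0], so an eigenvector is (0, -1).
For λ=4: (A-λI) row 2 is [4, 2], so an eigenvector is (-1, 2).
General solution: C_1e^(6t)(0,-1) + C_2e^(4t)(-1,2).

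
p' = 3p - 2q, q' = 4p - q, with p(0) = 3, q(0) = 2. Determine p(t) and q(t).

p(t) = e^(t)sin(2t) + 3e^(t)cos(2t), q(t) = 4e^(t)sin(2t) + 2e^(t)cos(2t)

Coefficient matrix A = [[3, -2], [4, -1]].
Characteristic polynomial det(A - λI) = λ^2 - 2λ + 5 = 0.
Eigenvalues λ = 1 ± 2i (complex conjugate pair).
For λ=1+2i: an eigenvector is (0,-1) - i(1,1) = (0 - i, -1 - i).
A real fundamental pair from Re and Im of e^((1+2i)t)v: X_1 = e^(t)(cos(2t)·(0,-1) + sin(2t)·(1,1)), X_2 = e^(t)(sin(2t)·(0,-1) - cos(2t)·(1,1)).
General solution: C_1X_1 + C_2X_2.
Applying p(0)=3, q(0)=2 gives C_1=1, C_2=-3.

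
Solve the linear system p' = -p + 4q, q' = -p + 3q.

Coefficient matrix A = [[-1, 4], [-1, 3]].
Characteristic polynomial det(A - λI) = λ^2 - 2λ + 1 = 0.
Single eigenvalue λ = 1 with algebraic multiplicity 2.
Eigenvector v = (2,1); generalized eigenvector w with (A-λI)w=v is (3,2).
General solution: e^(t)[c_1·v + c_2·(t·v + w)].

p(t) = 2c_1e^(t) + 2c_2te^(t) + 3c_2e^(t), q(t) = c_1e^(t) + c_2te^(t) + 2c_2e^(t)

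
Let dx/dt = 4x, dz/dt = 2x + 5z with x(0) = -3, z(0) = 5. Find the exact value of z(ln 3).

243

A = [[4,0],[2,5]]; eigenvalues λ = 4, 5.
Eigenvectors: (1,-2) for λ=4, (0,-1) for λ=5.
From the initial condition, c_1 = -3, c_2 = 1.
z(ln 3) = (-3)(3^4)(-2) + (1)(3^5)(-1) = 243.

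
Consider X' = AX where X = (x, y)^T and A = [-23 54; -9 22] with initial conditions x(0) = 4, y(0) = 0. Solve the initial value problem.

Coefficient matrix A = [[-23, 54], [-9, 22]].
Characteristic polynomial det(A - λI) = λ^2 + λ - 20 = 0.
Eigenvalues λ = -5, 4.
For λ=-5: (A-λI) row 1 is [-18, 54], so an eigenvector is (3, 1).
For λ=4: (A-λI) row 1 is [-27, 54], so an eigenvector is (2, 1).
General solution: K_1e^(-5t)(3,1) + K_2e^(4t)(2,1).
Applying x(0)=4, y(0)=0 gives K_1=4, K_2=-4.

x(t) = -8e^(4t) + 12e^(-5t), y(t) = -4e^(4t) + 4e^(-5t)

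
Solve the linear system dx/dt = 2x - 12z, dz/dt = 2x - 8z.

Coefficient matrix A = [[2, -12], [2, -8]].
Characteristic polynomial det(A - λI) = λ^2 + 6λ + 8 = 0.
Eigenvalues λ = -2, -4.
For λ=-2: (A-λI) row 1 is [4, -12], so an eigenvector is (-3, -1).
For λ=-4: (A-λI) row 1 is [6, -12], so an eigenvector is (2, 1).
General solution: c_1e^(-2t)(-3,-1) + c_2e^(-4t)(2,1).

x(t) = -3c_1e^(-2t) + 2c_2e^(-4t), z(t) = -c_1e^(-2t) + c_2e^(-4t)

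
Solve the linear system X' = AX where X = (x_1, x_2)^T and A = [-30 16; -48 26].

x_1(t) = 2c_1e^(-6t) + c_2e^(2t), x_2(t) = 3c_1e^(-6t) + 2c_2e^(2t)

Coefficient matrix A = [[-30, 16], [-48, 26]].
Characteristic polynomial det(A - λI) = λ^2 + 4λ - 12 = 0.
Eigenvalues λ = -6, 2.
For λ=-6: (A-λI) row 1 is [-24, 16], so an eigenvector is (2, 3).
For λ=2: (A-λI) row 1 is [-32, 16], so an eigenvector is (1, 2).
General solution: c_1e^(-6t)(2,3) + c_2e^(2t)(1,2).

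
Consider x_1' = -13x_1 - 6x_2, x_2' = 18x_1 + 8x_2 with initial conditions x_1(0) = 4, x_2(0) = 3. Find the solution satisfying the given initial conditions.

x_1(t) = -18e^(-t) + 22e^(-4t), x_2(t) = 36e^(-t) - 33e^(-4t)

Coefficient matrix A = [[-13, -6], [18, 8]].
Characteristic polynomial det(A - λI) = λ^2 + 5λ + 4 = 0.
Eigenvalues λ = -4, -1.
For λ=-4: (A-λI) row 1 is [-9, -6], so an eigenvector is (2, -3).
For λ=-1: (A-λI) row 1 is [-12, -6], so an eigenvector is (-1, 2).
General solution: C_1e^(-4t)(2,-3) + C_2e^(-t)(-1,2).
Applying x_1(0)=4, x_2(0)=3 gives C_1=11, C_2=18.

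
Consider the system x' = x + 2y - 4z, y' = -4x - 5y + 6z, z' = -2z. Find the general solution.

x(t) = c_1e^(-t) - c_2e^(-3t), y(t) = -c_1e^(-t) + 2c_2e^(-3t) + 2c_3e^(-2t), z(t) = c_3e^(-2t)

Coefficient matrix A = [[1, 2, -4], [-4, -5, 6], [0, 0, -2]].
det(A - λI) = 0 gives eigenvalues λ = -1, -3, -2.
For λ=-1: eigenvector (1,-1,0).
For λ=-3: eigenvector (-1,2,0).
For λ=-2: eigenvector (0,2,1).
General solution: c_1e^(-t)(1,-1,0) + c_2e^(-3t)(-1,2,0) + c_3e^(-2t)(0,2,1).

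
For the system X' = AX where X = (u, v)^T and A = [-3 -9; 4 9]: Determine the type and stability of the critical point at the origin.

A = [[-3,-9],[4,9]]; det(A-λI) = λ^2 - 6λ + 9.
repeated λ = 3 with a single eigenvector.

unstable improper node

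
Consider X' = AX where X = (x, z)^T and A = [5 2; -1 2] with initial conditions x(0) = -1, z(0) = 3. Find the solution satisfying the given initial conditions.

x(t) = 4e^(4t) - 5e^(3t), z(t) = -2e^(4t) + 5e^(3t)

Coefficient matrix A = [[5, 2], [-1, 2]].
Characteristic polynomial det(A - λI) = λ^2 - 7λ + 12 = 0.
Eigenvalues λ = 4, 3.
For λ=4: (A-λI) row 1 is [1, 2], so an eigenvector is (-2, 1).
For λ=3: (A-λI) row 1 is [2, 2], so an eigenvector is (1, -1).
General solution: C_1e^(4t)(-2,1) + C_2e^(3t)(1,-1).
Applying x(0)=-1, z(0)=3 gives C_1=-2, C_2=-5.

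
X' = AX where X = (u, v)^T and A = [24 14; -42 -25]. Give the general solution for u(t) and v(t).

u(t) = 2C_1e^(3t) + C_2e^(-4t), v(t) = -3C_1e^(3t) - 2C_2e^(-4t)

Coefficient matrix A = [[24, 14], [-42, -25]].
Characteristic polynomial det(A - λI) = λ^2 + λ - 12 = 0.
Eigenvalues λ = 3, -4.
For λ=3: (A-λI) row 1 is [21, 14], so an eigenvector is (2, -3).
For λ=-4: (A-λI) row 1 is [28, 14], so an eigenvector is (1, -2).
General solution: C_1e^(3t)(2,-3) + C_2e^(-4t)(1,-2).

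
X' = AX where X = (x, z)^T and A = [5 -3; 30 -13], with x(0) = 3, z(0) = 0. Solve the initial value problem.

x(t) = 9e^(-4t)sin(3t) + 3e^(-4t)cos(3t), z(t) = 30e^(-4t)sin(3t)

Coefficient matrix A = [[5, -3], [30, -13]].
Characteristic polynomial det(A - λI) = λ^2 + 8λ + 25 = 0.
Eigenvalues λ = -4 ± 3i (complex conjugate pair).
For λ=-4+3i: an eigenvector is (0,1) - i(-1,-3) = (0 + i, 1 + 3i).
A real fundamental pair from Re and Im of e^((-4+3i)t)v: X_1 = e^(-4t)(cos(3t)·(0,1) + sin(3t)·(-1,-3)), X_2 = e^(-4t)(sin(3t)·(0,1) - cos(3t)·(-1,-3)).
General solution: c_1X_1 + c_2X_2.
Applying x(0)=3, z(0)=0 gives c_1=-9, c_2=3.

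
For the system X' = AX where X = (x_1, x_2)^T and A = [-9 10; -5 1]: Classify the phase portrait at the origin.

A = [[-9,10],[-5,1]]; det(A-λI) = λ^2 + 8λ + 41.
λ = -4 ± 5i: negative real part.

stable spiral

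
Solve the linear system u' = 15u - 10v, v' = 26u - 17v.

Coefficient matrix A = [[15, -10], [26, -17]].
Characteristic polynomial det(A - λI) = λ^2 + 2λ + 5 = 0.
Eigenvalues λ = -1 ± 2i (complex conjugate pair).
For λ=-1+2i: an eigenvector is (-2,-3) - i(-1,-2) = (-2 + i, -3 + 2i).
A real fundamental pair from Re and Im of e^((-1+2i)t)v: X_1 = e^(-t)(cos(2t)·(-2,-3) + sin(2t)·(-1,-2)), X_2 = e^(-t)(sin(2t)·(-2,-3) - cos(2t)·(-1,-2)).
General solution: C_1X_1 + C_2X_2.

u(t) = -C_1e^(-t)sin(2t) - 2C_1e^(-t)cos(2t) - 2C_2e^(-t)sin(2t) + C_2e^(-t)cos(2t), v(t) = -2C_1e^(-t)sin(2t) - 3C_1e^(-t)cos(2t) - 3C_2e^(-t)sin(2t) + 2C_2e^(-t)cos(2t)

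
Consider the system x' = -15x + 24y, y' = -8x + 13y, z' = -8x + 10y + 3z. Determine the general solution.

Coefficient matrix A = [[-15, 24, 0], [-8, 13, 0], [-8, 10, 3]].
det(A - λI) = 0 gives eigenvalues λ = 1, 3, -3.
For λ=1: eigenvector (3,2,2).
For λ=3: eigenvector (0,0,1).
For λ=-3: eigenvector (-2,-1,-1).
General solution: c_1e^(t)(3,2,2) + c_2e^(3t)(0,0,1) + c_3e^(-3t)(-2,-1,-1).

x(t) = 3c_1e^(t) - 2c_3e^(-3t), y(t) = 2c_1e^(t) - c_3e^(-3t), z(t) = 2c_1e^(t) + c_2e^(3t) - c_3e^(-3t)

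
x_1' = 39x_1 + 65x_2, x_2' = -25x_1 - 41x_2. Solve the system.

Coefficient matrix A = [[39, 65], [-25, -41]].
Characteristic polynomial det(A - λI) = λ^2 + 2λ + 26 = 0.
Eigenvalues λ = -1 ± 5i (complex conjugate pair).
For λ=-1+5i: an eigenvector is (-3,2) - i(2,-1) = (-3 - 2i, 2 + i).
A real fundamental pair from Re and Im of e^((-1+5i)t)v: X_1 = e^(-t)(cos(5t)·(-3,2) + sin(5t)·(2,-1)), X_2 = e^(-t)(sin(5t)·(-3,2) - cos(5t)·(2,-1)).
General solution: c_1X_1 + c_2X_2.

x_1(t) = 2c_1e^(-t)sin(5t) - 3c_1e^(-t)cos(5t) - 3c_2e^(-t)sin(5t) - 2c_2e^(-t)cos(5t), x_2(t) = -c_1e^(-t)sin(5t) + 2c_1e^(-t)cos(5t) + 2c_2e^(-t)sin(5t) + c_2e^(-t)cos(5t)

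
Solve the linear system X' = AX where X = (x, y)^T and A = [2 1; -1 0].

Coefficient matrix A = [[2, 1], [-1, 0]].
Characteristic polynomial det(A - λI) = λ^2 - 2λ + 1 = 0.
Single eigenvalue λ = 1 with algebraic multiplicity 2.
Eigenvector v = (1,-1); generalized eigenvector w with (A-λI)w=v is (0,1).
General solution: e^(t)[K_1·v + K_2·(t·v + w)].

x(t) = K_1e^(t) + K_2te^(t), y(t) = -K_1e^(t) - K_2te^(t) + K_2e^(t)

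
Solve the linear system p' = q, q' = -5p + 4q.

Coefficient matrix A = [[0, 1], [-5, 4]].
Characteristic polynomial det(A - λI) = λ^2 - 4λ + 5 = 0.
Eigenvalues λ = 2 ± i (complex conjugate pair).
For λ=2+i: an eigenvector is (-1,-2) - i(0,1) = (-1, -2 - i).
A real fundamental pair from Re and Im of e^((2+i)t)v: X_1 = e^(2t)(cos(t)·(-1,-2) + sin(t)·(0,1)), X_2 = e^(2t)(sin(t)·(-1,-2) - cos(t)·(0,1)).
General solution: C_1X_1 + C_2X_2.

p(t) = -C_1e^(2t)cos(t) - C_2e^(2t)sin(t), q(t) = C_1e^(2t)sin(t) - 2C_1e^(2t)cos(t) - 2C_2e^(2t)sin(t) - C_2e^(2t)cos(t)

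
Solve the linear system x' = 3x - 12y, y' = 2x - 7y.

x(t) = 2K_1e^(-3t) + 3K_2e^(-t), y(t) = K_1e^(-3t) + K_2e^(-t)

Coefficient matrix A = [[3, -12], [2, -7]].
Characteristic polynomial det(A - λI) = λ^2 + 4λ + 3 = 0.
Eigenvalues λ = -3, -1.
For λ=-3: (A-λI) row 1 is [6, -12], so an eigenvector is (2, 1).
For λ=-1: (A-λI) row 1 is [4, -12], so an eigenvector is (3, 1).
General solution: K_1e^(-3t)(2,1) + K_2e^(-t)(3,1).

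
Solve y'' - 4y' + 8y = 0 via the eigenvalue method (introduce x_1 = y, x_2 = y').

Let x_1 = y, x_2 = y'. Then x_1' = x_2 and x_2' = -8x_1 + 4x_2.
A = [[0,1],[-8,4]]; det(A-λI) = λ^2 - 4λ + 8.
Eigenvalues λ = 2 ± 2i.

y(t) = K_1e^(2t)cos(2t) + K_2e^(2t)sin(2t)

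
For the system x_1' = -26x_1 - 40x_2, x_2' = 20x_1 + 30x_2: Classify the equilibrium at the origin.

unstable spiral

A = [[-26,-40],[20,30]]; det(A-λI) = λ^2 - 4λ + 20.
λ = 2 ± 4i: positive real part.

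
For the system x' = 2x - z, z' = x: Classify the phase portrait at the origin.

unstable improper node

A = [[2,-1],[1,0]]; det(A-λI) = λ^2 - 2λ + 1.
repeated λ = 1 with a single eigenvector.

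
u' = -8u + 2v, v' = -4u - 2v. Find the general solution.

u(t) = K_1e^(-4t) + K_2e^(-6t), v(t) = 2K_1e^(-4t) + K_2e^(-6t)

Coefficient matrix A = [[-8, 2], [-4, -2]].
Characteristic polynomial det(A - λI) = λ^2 + 10λ + 24 = 0.
Eigenvalues λ = -4, -6.
For λ=-4: (A-λI) row 1 is [-4, 2], so an eigenvector is (1, 2).
For λ=-6: (A-λI) row 1 is [-2, 2], so an eigenvector is (1, 1).
General solution: K_1e^(-4t)(1,2) + K_2e^(-6t)(1,1).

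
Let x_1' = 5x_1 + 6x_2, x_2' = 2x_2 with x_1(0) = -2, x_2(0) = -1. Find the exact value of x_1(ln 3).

A = [[5,6],[0,2]]; eigenvalues λ = 2, 5.
Eigenvectors: (2,-1) for λ=2, (-1,0) for λ=5.
From the initial condition, c_1 = 1, c_2 = 4.
x_1(ln 3) = (1)(3^2)(2) + (4)(3^5)(-1) = -954.

-954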